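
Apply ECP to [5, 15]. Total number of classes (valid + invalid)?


Valid range: [5, 15]
Class 1: x < 5 — invalid
Class 2: 5 ≤ x ≤ 15 — valid
Class 3: x > 15 — invalid
Total equivalence classes: 3

3 equivalence classes


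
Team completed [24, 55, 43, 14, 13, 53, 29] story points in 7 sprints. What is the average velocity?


Formula: Avg velocity = Total points / Number of sprints
Points: [24, 55, 43, 14, 13, 53, 29]
Sum = 24 + 55 + 43 + 14 + 13 + 53 + 29 = 231
Avg velocity = 231 / 7 = 33.0 points/sprint

33.0 points/sprint


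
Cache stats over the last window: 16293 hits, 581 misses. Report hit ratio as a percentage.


Formula: hit rate = hits / (hits + misses) * 100
hit rate = 16293 / (16293 + 581) * 100
hit rate = 16293 / 16874 * 100
hit rate = 96.56%

96.56%


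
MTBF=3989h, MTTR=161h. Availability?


Availability = MTBF / (MTBF + MTTR)
Availability = 3989 / (3989 + 161)
Availability = 3989 / 4150
Availability = 96.1205%

96.1205%


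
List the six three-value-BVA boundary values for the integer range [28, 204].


Range: [28, 204]
Boundaries: just below min, min, min+1, max-1, max, just above max
Values: [27, 28, 29, 203, 204, 205]

[27, 28, 29, 203, 204, 205]


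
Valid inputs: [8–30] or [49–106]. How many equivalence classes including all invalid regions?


Valid ranges: [8,30] and [49,106]
Class 1: x < 8 — invalid
Class 2: 8 ≤ x ≤ 30 — valid
Class 3: 30 < x < 49 — invalid (gap between ranges)
Class 4: 49 ≤ x ≤ 106 — valid
Class 5: x > 106 — invalid
Total equivalence classes: 5

5 equivalence classes


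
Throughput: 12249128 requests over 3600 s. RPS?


Formula: throughput = requests / seconds
throughput = 12249128 / 3600
throughput = 3402.54 requests/second

3402.54 requests/second


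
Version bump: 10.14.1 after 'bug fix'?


Current: 10.14.1
Change category: 'bug fix' → patch bump
SemVer rule: patch bump → increment PATCH (MAJOR and MINOR unchanged)
New: 10.14.2

10.14.2


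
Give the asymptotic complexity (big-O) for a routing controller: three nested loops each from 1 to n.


Reasoning: three levels of nesting over n
Complexity: O(n^3)

O(n^3)


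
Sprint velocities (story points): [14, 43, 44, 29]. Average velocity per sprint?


Formula: Avg velocity = Total points / Number of sprints
Points: [14, 43, 44, 29]
Sum = 14 + 43 + 44 + 29 = 130
Avg velocity = 130 / 4 = 32.5 points/sprint

32.5 points/sprint


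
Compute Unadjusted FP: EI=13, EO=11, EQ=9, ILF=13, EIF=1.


UFP = EI*4 + EO*5 + EQ*4 + ILF*10 + EIF*7
UFP = 13*4 + 11*5 + 9*4 + 13*10 + 1*7
UFP = 52 + 55 + 36 + 130 + 7
UFP = 280

280


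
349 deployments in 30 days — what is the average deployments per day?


Formula: deployments per day = releases / days
= 349 / 30
= 11.633 deploys/day
(equivalently, 81.43 deploys/week)

11.633 deploys/day


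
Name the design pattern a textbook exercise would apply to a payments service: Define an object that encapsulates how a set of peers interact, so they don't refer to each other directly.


This matches the Mediator pattern

Mediator


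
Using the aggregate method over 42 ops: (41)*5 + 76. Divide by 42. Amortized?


Formula: Amortized cost = Total cost / Operations
Total cost = (41 * 5) + (1 * 76)
Total cost = 205 + 76 = 281
Amortized = 281 / 42 = 6.6905

6.6905


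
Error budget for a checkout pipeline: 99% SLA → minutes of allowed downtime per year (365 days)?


Formula: allowed downtime = period * (100 - SLA) / 100
Period (year (365 days)) = 525600 minutes
Unavailability fraction = (100 - 99.0) / 100
Allowed downtime = 525600 * (100 - 99.0) / 100
Allowed downtime = 5256.0 minutes

5256.0 minutes


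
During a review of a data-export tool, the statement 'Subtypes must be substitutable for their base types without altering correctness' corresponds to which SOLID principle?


This describes the Liskov Substitution Principle (LSP)

Liskov Substitution Principle (LSP)


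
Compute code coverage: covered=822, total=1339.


Coverage = covered / total * 100
Coverage = 822 / 1339 * 100
Coverage = 61.39%

61.39%


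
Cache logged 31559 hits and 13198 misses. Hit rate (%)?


Formula: hit rate = hits / (hits + misses) * 100
hit rate = 31559 / (31559 + 13198) * 100
hit rate = 31559 / 44757 * 100
hit rate = 70.51%

70.51%


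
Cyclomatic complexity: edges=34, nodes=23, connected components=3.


Formula: V(G) = E - N + 2P
V(G) = 34 - 23 + 2*3
V(G) = 11 + 6
V(G) = 17

17


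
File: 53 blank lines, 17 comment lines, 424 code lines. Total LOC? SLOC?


Total LOC = blank + comment + code
Total LOC = 53 + 17 + 424 = 494
SLOC (source only) = code = 424

Total LOC: 494, SLOC: 424


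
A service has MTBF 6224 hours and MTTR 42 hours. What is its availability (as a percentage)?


Availability = MTBF / (MTBF + MTTR)
Availability = 6224 / (6224 + 42)
Availability = 6224 / 6266
Availability = 99.3297%

99.3297%


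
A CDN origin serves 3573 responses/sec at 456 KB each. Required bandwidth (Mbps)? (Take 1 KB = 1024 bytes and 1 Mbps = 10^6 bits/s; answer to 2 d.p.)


Formula: Mbps = payload_bytes * RPS * 8 / 1e6
Payload per request = 456 KB = 456 * 1024 = 466944 bytes
Total bytes/sec = 466944 * 3573 = 1668390912
Total bits/sec = 1668390912 * 8 = 13347127296
Mbps = 13347127296 / 1e6 = 13347.13

13347.13 Mbps


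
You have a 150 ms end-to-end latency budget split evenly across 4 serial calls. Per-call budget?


Formula: per_stage = total_budget / stages
per_stage = 150 / 4
per_stage = 37.5 ms

37.5 ms


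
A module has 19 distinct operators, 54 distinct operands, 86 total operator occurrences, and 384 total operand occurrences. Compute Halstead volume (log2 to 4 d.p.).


Formula: V = N * log2(η), where N = N1 + N2 and η = η1 + η2
η = 19 + 54 = 73
N = 86 + 384 = 470
log2(73) ≈ 6.1898
V = 470 * 6.1898 = 2909.21

2909.21


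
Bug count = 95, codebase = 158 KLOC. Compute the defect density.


Defect density = defects / KLOC
Defect density = 95 / 158
Defect density = 0.601 defects/KLOC

0.601 defects/KLOC


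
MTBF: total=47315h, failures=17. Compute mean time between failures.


Formula: MTBF = Total operating time / Number of failures
MTBF = 47315 / 17
MTBF = 2783.24 hours

2783.24 hours


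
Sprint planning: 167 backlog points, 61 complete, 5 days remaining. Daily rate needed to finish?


Formula: Required rate = Remaining points / Days left
Remaining = 167 - 61 = 106 points
Required rate = 106 / 5 = 21.2 points/day

21.2 points/day


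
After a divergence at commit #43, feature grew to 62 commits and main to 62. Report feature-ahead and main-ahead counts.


Common ancestor: commit #43
feature commits after divergence: 62 - 43 = 19
main commits after divergence: 62 - 43 = 19
feature is 19 commits ahead of main
main is 19 commits ahead of feature

feature ahead: 19, main ahead: 19


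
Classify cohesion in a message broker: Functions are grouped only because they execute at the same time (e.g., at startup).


Reasoning: Related by timing only
Type: Temporal cohesion

Temporal cohesion


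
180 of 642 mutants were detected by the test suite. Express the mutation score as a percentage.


Mutation score = killed / total * 100
Mutation score = 180 / 642 * 100
Mutation score = 28.04%

28.04%


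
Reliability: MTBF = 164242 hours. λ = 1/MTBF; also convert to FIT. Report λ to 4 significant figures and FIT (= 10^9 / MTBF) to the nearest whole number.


Formula: λ = 1 / MTBF; FIT = λ × 1e9 = 1e9 / MTBF
λ = 1 / 164242 ≈ 6.089e-06 failures/hour
FIT = 1e9 / 164242 ≈ 6089 failures per 1e9 hours (nearest whole number)

λ = 6.089e-06 /h, FIT = 6089


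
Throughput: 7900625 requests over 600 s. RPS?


Formula: throughput = requests / seconds
throughput = 7900625 / 600
throughput = 13167.71 requests/second

13167.71 requests/second


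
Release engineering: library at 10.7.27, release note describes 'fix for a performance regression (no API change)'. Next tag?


Current: 10.7.27
Change category: 'fix for a performance regression (no API change)' → patch bump
SemVer rule: patch bump → increment PATCH (MAJOR and MINOR unchanged)
New: 10.7.28

10.7.28


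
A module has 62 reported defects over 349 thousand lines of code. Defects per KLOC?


Defect density = defects / KLOC
Defect density = 62 / 349
Defect density = 0.178 defects/KLOC

0.178 defects/KLOC


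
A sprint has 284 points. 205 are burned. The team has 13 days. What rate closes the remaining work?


Formula: Required rate = Remaining points / Days left
Remaining = 284 - 205 = 79 points
Required rate = 79 / 13 = 6.08 points/day

6.08 points/day


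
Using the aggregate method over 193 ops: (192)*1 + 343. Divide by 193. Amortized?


Formula: Amortized cost = Total cost / Operations
Total cost = (192 * 1) + (1 * 343)
Total cost = 192 + 343 = 535
Amortized = 535 / 193 = 2.772

2.772


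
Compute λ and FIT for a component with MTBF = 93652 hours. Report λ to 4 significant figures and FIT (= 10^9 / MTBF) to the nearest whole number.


Formula: λ = 1 / MTBF; FIT = λ × 1e9 = 1e9 / MTBF
λ = 1 / 93652 ≈ 1.068e-05 failures/hour
FIT = 1e9 / 93652 ≈ 10678 failures per 1e9 hours (nearest whole number)

λ = 1.068e-05 /h, FIT = 10678


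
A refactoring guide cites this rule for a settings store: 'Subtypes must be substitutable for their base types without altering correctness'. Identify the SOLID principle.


This describes the Liskov Substitution Principle (LSP)

Liskov Substitution Principle (LSP)


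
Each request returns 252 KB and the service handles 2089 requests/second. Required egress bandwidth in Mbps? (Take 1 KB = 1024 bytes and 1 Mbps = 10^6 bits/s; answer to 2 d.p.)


Formula: Mbps = payload_bytes * RPS * 8 / 1e6
Payload per request = 252 KB = 252 * 1024 = 258048 bytes
Total bytes/sec = 258048 * 2089 = 539062272
Total bits/sec = 539062272 * 8 = 4312498176
Mbps = 4312498176 / 1e6 = 4312.5

4312.5 Mbps


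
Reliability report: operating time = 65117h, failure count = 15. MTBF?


Formula: MTBF = Total operating time / Number of failures
MTBF = 65117 / 15
MTBF = 4341.13 hours

4341.13 hours


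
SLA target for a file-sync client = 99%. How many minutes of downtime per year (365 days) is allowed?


Formula: allowed downtime = period * (100 - SLA) / 100
Period (year (365 days)) = 525600 minutes
Unavailability fraction = (100 - 99.0) / 100
Allowed downtime = 525600 * (100 - 99.0) / 100
Allowed downtime = 5256.0 minutes

5256.0 minutes


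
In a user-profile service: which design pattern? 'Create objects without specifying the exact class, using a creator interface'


This matches the Factory Method pattern

Factory Method


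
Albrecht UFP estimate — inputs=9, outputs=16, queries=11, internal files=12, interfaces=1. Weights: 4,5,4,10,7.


UFP = EI*4 + EO*5 + EQ*4 + ILF*10 + EIF*7
UFP = 9*4 + 16*5 + 11*4 + 12*10 + 1*7
UFP = 36 + 80 + 44 + 120 + 7
UFP = 287

287


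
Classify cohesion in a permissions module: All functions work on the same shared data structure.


Reasoning: Functions share data
Type: Communicational cohesion

Communicational cohesion


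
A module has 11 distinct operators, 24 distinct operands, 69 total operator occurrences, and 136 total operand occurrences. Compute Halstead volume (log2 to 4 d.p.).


Formula: V = N * log2(η), where N = N1 + N2 and η = η1 + η2
η = 11 + 24 = 35
N = 69 + 136 = 205
log2(35) ≈ 5.1293
V = 205 * 5.1293 = 1051.51

1051.51


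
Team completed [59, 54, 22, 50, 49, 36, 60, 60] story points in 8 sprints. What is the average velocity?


Formula: Avg velocity = Total points / Number of sprints
Points: [59, 54, 22, 50, 49, 36, 60, 60]
Sum = 59 + 54 + 22 + 50 + 49 + 36 + 60 + 60 = 390
Avg velocity = 390 / 8 = 48.75 points/sprint

48.75 points/sprint


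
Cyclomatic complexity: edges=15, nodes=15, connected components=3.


Formula: V(G) = E - N + 2P
V(G) = 15 - 15 + 2*3
V(G) = 0 + 6
V(G) = 6

6


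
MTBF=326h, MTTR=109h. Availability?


Availability = MTBF / (MTBF + MTTR)
Availability = 326 / (326 + 109)
Availability = 326 / 435
Availability = 74.9425%

74.9425%


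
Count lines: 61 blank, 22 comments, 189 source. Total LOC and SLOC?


Total LOC = blank + comment + code
Total LOC = 61 + 22 + 189 = 272
SLOC (source only) = code = 189

Total LOC: 272, SLOC: 189


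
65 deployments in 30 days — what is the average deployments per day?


Formula: deployments per day = releases / days
= 65 / 30
= 2.167 deploys/day
(equivalently, 15.17 deploys/week)

2.167 deploys/day


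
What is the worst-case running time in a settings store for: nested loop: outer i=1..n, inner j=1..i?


Reasoning: triangle: n(n+1)/2 ~ n^2/2
Complexity: O(n^2)

O(n^2)


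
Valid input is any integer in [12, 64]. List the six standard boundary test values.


Range: [12, 64]
Boundaries: just below min, min, min+1, max-1, max, just above max
Values: [11, 12, 13, 63, 64, 65]

[11, 12, 13, 63, 64, 65]


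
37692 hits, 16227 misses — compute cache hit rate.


Formula: hit rate = hits / (hits + misses) * 100
hit rate = 37692 / (37692 + 16227) * 100
hit rate = 37692 / 53919 * 100
hit rate = 69.9%

69.9%


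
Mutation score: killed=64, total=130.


Mutation score = killed / total * 100
Mutation score = 64 / 130 * 100
Mutation score = 49.23%

49.23%


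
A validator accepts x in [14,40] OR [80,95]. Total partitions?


Valid ranges: [14,40] and [80,95]
Class 1: x < 14 — invalid
Class 2: 14 ≤ x ≤ 40 — valid
Class 3: 40 < x < 80 — invalid (gap between ranges)
Class 4: 80 ≤ x ≤ 95 — valid
Class 5: x > 95 — invalid
Total equivalence classes: 5

5 equivalence classes


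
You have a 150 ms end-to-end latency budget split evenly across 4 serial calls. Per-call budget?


Formula: per_stage = total_budget / stages
per_stage = 150 / 4
per_stage = 37.5 ms

37.5 ms


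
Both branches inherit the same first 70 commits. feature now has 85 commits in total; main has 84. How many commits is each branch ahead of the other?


Common ancestor: commit #70
feature commits after divergence: 85 - 70 = 15
main commits after divergence: 84 - 70 = 14
feature is 15 commits ahead of main
main is 14 commits ahead of feature

feature ahead: 15, main ahead: 14


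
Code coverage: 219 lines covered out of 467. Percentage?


Coverage = covered / total * 100
Coverage = 219 / 467 * 100
Coverage = 46.9%

46.9%


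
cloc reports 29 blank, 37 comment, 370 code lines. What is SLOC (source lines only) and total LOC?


Total LOC = blank + comment + code
Total LOC = 29 + 37 + 370 = 436
SLOC (source only) = code = 370

Total LOC: 436, SLOC: 370


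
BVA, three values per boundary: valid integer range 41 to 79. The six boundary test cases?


Range: [41, 79]
Boundaries: just below min, min, min+1, max-1, max, just above max
Values: [40, 41, 42, 78, 79, 80]

[40, 41, 42, 78, 79, 80]


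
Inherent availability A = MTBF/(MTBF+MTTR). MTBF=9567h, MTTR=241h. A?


Availability = MTBF / (MTBF + MTTR)
Availability = 9567 / (9567 + 241)
Availability = 9567 / 9808
Availability = 97.5428%

97.5428%


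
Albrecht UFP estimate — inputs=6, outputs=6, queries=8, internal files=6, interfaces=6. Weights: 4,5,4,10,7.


UFP = EI*4 + EO*5 + EQ*4 + ILF*10 + EIF*7
UFP = 6*4 + 6*5 + 8*4 + 6*10 + 6*7
UFP = 24 + 30 + 32 + 60 + 42
UFP = 188

188


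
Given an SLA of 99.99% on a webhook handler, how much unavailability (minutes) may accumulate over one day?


Formula: allowed downtime = period * (100 - SLA) / 100
Period (day) = 1440 minutes
Unavailability fraction = (100 - 99.99) / 100
Allowed downtime = 1440 * (100 - 99.99) / 100
Allowed downtime = 0.144 minutes

0.144 minutes


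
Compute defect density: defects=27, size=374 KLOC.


Defect density = defects / KLOC
Defect density = 27 / 374
Defect density = 0.072 defects/KLOC

0.072 defects/KLOC


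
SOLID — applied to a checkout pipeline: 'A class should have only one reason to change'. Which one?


This describes the Single Responsibility Principle (SRP)

Single Responsibility Principle (SRP)


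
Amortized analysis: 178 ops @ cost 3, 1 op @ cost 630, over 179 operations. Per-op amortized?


Formula: Amortized cost = Total cost / Operations
Total cost = (178 * 3) + (1 * 630)
Total cost = 534 + 630 = 1164
Amortized = 1164 / 179 = 6.5028

6.5028


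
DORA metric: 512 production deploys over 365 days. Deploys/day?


Formula: deployments per day = releases / days
= 512 / 365
= 1.403 deploys/day
(equivalently, 9.82 deploys/week)

1.403 deploys/day


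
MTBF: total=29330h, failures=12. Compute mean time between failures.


Formula: MTBF = Total operating time / Number of failures
MTBF = 29330 / 12
MTBF = 2444.17 hours

2444.17 hours


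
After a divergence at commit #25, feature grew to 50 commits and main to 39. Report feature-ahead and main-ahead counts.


Common ancestor: commit #25
feature commits after divergence: 50 - 25 = 25
main commits after divergence: 39 - 25 = 14
feature is 25 commits ahead of main
main is 14 commits ahead of feature

feature ahead: 25, main ahead: 14


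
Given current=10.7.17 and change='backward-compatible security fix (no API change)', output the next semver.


Current: 10.7.17
Change category: 'backward-compatible security fix (no API change)' → patch bump
SemVer rule: patch bump → increment PATCH (MAJOR and MINOR unchanged)
New: 10.7.18

10.7.18


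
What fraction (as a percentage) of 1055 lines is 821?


Coverage = covered / total * 100
Coverage = 821 / 1055 * 100
Coverage = 77.82%

77.82%


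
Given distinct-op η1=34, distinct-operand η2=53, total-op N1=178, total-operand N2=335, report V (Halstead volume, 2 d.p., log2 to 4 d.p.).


Formula: V = N * log2(η), where N = N1 + N2 and η = η1 + η2
η = 34 + 53 = 87
N = 178 + 335 = 513
log2(87) ≈ 6.4429
V = 513 * 6.4429 = 3305.21

3305.21


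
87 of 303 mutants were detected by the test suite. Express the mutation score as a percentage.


Mutation score = killed / total * 100
Mutation score = 87 / 303 * 100
Mutation score = 28.71%

28.71%


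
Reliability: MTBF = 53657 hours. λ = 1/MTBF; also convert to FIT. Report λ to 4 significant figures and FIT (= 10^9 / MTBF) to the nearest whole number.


Formula: λ = 1 / MTBF; FIT = λ × 1e9 = 1e9 / MTBF
λ = 1 / 53657 ≈ 1.864e-05 failures/hour
FIT = 1e9 / 53657 ≈ 18637 failures per 1e9 hours (nearest whole number)

λ = 1.864e-05 /h, FIT = 18637


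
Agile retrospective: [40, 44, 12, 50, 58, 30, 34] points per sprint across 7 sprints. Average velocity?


Formula: Avg velocity = Total points / Number of sprints
Points: [40, 44, 12, 50, 58, 30, 34]
Sum = 40 + 44 + 12 + 50 + 58 + 30 + 34 = 268
Avg velocity = 268 / 7 = 38.29 points/sprint

38.29 points/sprint


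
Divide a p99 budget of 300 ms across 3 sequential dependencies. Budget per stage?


Formula: per_stage = total_budget / stages
per_stage = 300 / 3
per_stage = 100.0 ms

100.0 ms


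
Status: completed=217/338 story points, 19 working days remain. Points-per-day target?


Formula: Required rate = Remaining points / Days left
Remaining = 338 - 217 = 121 points
Required rate = 121 / 19 = 6.37 points/day

6.37 points/day


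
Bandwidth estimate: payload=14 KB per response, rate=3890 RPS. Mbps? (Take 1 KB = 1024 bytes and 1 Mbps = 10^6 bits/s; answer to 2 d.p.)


Formula: Mbps = payload_bytes * RPS * 8 / 1e6
Payload per request = 14 KB = 14 * 1024 = 14336 bytes
Total bytes/sec = 14336 * 3890 = 55767040
Total bits/sec = 55767040 * 8 = 446136320
Mbps = 446136320 / 1e6 = 446.14

446.14 Mbps


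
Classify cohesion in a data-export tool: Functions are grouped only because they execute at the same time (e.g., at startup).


Reasoning: Related by timing only
Type: Temporal cohesion

Temporal cohesion


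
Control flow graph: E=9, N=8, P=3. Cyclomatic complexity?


Formula: V(G) = E - N + 2P
V(G) = 9 - 8 + 2*3
V(G) = 1 + 6
V(G) = 7

7


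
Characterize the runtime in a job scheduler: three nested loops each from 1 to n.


Reasoning: three levels of nesting over n
Complexity: O(n^3)

O(n^3)


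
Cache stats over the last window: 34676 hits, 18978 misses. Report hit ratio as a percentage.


Formula: hit rate = hits / (hits + misses) * 100
hit rate = 34676 / (34676 + 18978) * 100
hit rate = 34676 / 53654 * 100
hit rate = 64.63%

64.63%


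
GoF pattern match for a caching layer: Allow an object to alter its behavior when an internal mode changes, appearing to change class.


This matches the State pattern

State


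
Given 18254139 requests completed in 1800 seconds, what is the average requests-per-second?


Formula: throughput = requests / seconds
throughput = 18254139 / 1800
throughput = 10141.19 requests/second

10141.19 requests/second


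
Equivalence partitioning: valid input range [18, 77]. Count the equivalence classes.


Valid range: [18, 77]
Class 1: x < 18 — invalid
Class 2: 18 ≤ x ≤ 77 — valid
Class 3: x > 77 — invalid
Total equivalence classes: 3

3 equivalence classes


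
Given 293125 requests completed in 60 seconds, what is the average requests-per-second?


Formula: throughput = requests / seconds
throughput = 293125 / 60
throughput = 4885.42 requests/second

4885.42 requests/second


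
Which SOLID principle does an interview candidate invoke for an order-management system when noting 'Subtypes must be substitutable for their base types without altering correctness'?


This describes the Liskov Substitution Principle (LSP)

Liskov Substitution Principle (LSP)


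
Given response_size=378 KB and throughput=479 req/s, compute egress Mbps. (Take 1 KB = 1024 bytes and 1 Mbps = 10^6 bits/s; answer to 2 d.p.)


Formula: Mbps = payload_bytes * RPS * 8 / 1e6
Payload per request = 378 KB = 378 * 1024 = 387072 bytes
Total bytes/sec = 387072 * 479 = 185407488
Total bits/sec = 185407488 * 8 = 1483259904
Mbps = 1483259904 / 1e6 = 1483.26

1483.26 Mbps


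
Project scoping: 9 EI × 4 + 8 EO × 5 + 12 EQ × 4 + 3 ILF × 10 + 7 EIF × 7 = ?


UFP = EI*4 + EO*5 + EQ*4 + ILF*10 + EIF*7
UFP = 9*4 + 8*5 + 12*4 + 3*10 + 7*7
UFP = 36 + 40 + 48 + 30 + 49
UFP = 203

203


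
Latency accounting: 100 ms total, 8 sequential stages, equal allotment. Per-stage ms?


Formula: per_stage = total_budget / stages
per_stage = 100 / 8
per_stage = 12.5 ms

12.5 ms


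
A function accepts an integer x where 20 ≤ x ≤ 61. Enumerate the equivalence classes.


Valid range: [20, 61]
Class 1: x < 20 — invalid
Class 2: 20 ≤ x ≤ 61 — valid
Class 3: x > 61 — invalid
Total equivalence classes: 3

3 equivalence classes


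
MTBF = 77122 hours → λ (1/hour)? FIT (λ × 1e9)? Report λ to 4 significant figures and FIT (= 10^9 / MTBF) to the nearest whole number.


Formula: λ = 1 / MTBF; FIT = λ × 1e9 = 1e9 / MTBF
λ = 1 / 77122 ≈ 1.297e-05 failures/hour
FIT = 1e9 / 77122 ≈ 12966 failures per 1e9 hours (nearest whole number)

λ = 1.297e-05 /h, FIT = 12966


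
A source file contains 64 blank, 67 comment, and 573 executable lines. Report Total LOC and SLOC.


Total LOC = blank + comment + code
Total LOC = 64 + 67 + 573 = 704
SLOC (source only) = code = 573

Total LOC: 704, SLOC: 573


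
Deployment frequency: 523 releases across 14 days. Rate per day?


Formula: deployments per day = releases / days
= 523 / 14
= 37.357 deploys/day
(equivalently, 261.5 deploys/week)

37.357 deploys/day


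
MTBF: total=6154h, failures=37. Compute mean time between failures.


Formula: MTBF = Total operating time / Number of failures
MTBF = 6154 / 37
MTBF = 166.32 hours

166.32 hours


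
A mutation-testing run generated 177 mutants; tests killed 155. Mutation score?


Mutation score = killed / total * 100
Mutation score = 155 / 177 * 100
Mutation score = 87.57%

87.57%


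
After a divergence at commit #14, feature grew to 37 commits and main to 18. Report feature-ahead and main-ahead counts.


Common ancestor: commit #14
feature commits after divergence: 37 - 14 = 23
main commits after divergence: 18 - 14 = 4
feature is 23 commits ahead of main
main is 4 commits ahead of feature

feature ahead: 23, main ahead: 4


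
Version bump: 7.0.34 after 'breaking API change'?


Current: 7.0.34
Change category: 'breaking API change' → major bump
SemVer rule: major bump → increment MAJOR, reset MINOR and PATCH to 0
New: 8.0.0

8.0.0


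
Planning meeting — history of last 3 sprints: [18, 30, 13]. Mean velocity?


Formula: Avg velocity = Total points / Number of sprints
Points: [18, 30, 13]
Sum = 18 + 30 + 13 = 61
Avg velocity = 61 / 3 = 20.33 points/sprint

20.33 points/sprint


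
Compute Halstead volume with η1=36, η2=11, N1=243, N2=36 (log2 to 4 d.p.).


Formula: V = N * log2(η), where N = N1 + N2 and η = η1 + η2
η = 36 + 11 = 47
N = 243 + 36 = 279
log2(47) ≈ 5.5546
V = 279 * 5.5546 = 1549.73

1549.73


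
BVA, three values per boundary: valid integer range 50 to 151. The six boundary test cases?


Range: [50, 151]
Boundaries: just below min, min, min+1, max-1, max, just above max
Values: [49, 50, 51, 150, 151, 152]

[49, 50, 51, 150, 151, 152]


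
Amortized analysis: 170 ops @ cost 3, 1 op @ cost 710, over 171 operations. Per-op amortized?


Formula: Amortized cost = Total cost / Operations
Total cost = (170 * 3) + (1 * 710)
Total cost = 510 + 710 = 1220
Amortized = 1220 / 171 = 7.1345

7.1345


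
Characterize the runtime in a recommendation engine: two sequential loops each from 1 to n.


Reasoning: sequential dominates: O(n) + O(n) = O(n)
Complexity: O(n)

O(n)


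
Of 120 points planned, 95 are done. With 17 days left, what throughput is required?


Formula: Required rate = Remaining points / Days left
Remaining = 120 - 95 = 25 points
Required rate = 25 / 17 = 1.47 points/day

1.47 points/day


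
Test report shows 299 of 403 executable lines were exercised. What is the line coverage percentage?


Coverage = covered / total * 100
Coverage = 299 / 403 * 100
Coverage = 74.19%

74.19%


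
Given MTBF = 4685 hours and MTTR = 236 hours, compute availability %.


Availability = MTBF / (MTBF + MTTR)
Availability = 4685 / (4685 + 236)
Availability = 4685 / 4921
Availability = 95.2042%

95.2042%


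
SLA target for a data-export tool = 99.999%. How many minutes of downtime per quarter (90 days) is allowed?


Formula: allowed downtime = period * (100 - SLA) / 100
Period (quarter (90 days)) = 129600 minutes
Unavailability fraction = (100 - 99.999) / 100
Allowed downtime = 129600 * (100 - 99.999) / 100
Allowed downtime = 1.296 minutes

1.296 minutes


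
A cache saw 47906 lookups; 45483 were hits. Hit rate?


Formula: hit rate = hits / (hits + misses) * 100
hit rate = 45483 / (45483 + 2423) * 100
hit rate = 45483 / 47906 * 100
hit rate = 94.94%

94.94%


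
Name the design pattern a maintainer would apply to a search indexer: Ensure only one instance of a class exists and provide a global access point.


This matches the Singleton pattern

Singleton


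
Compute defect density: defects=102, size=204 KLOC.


Defect density = defects / KLOC
Defect density = 102 / 204
Defect density = 0.5 defects/KLOC

0.5 defects/KLOC


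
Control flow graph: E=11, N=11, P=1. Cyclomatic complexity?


Formula: V(G) = E - N + 2P
V(G) = 11 - 11 + 2*1
V(G) = 0 + 2
V(G) = 2

2


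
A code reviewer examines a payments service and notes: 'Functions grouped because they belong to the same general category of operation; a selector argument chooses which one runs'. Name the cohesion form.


Reasoning: Grouped by category of activity, not by data or sequence
Type: Logical cohesion

Logical cohesion


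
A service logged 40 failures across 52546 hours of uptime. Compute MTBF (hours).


Formula: MTBF = Total operating time / Number of failures
MTBF = 52546 / 40
MTBF = 1313.65 hours

1313.65 hours


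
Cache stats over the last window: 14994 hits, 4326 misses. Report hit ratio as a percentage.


Formula: hit rate = hits / (hits + misses) * 100
hit rate = 14994 / (14994 + 4326) * 100
hit rate = 14994 / 19320 * 100
hit rate = 77.61%

77.61%


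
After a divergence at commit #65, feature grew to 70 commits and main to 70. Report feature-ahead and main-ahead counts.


Common ancestor: commit #65
feature commits after divergence: 70 - 65 = 5
main commits after divergence: 70 - 65 = 5
feature is 5 commits ahead of main
main is 5 commits ahead of feature

feature ahead: 5, main ahead: 5


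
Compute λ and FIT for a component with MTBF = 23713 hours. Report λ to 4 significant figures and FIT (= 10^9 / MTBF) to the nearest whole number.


Formula: λ = 1 / MTBF; FIT = λ × 1e9 = 1e9 / MTBF
λ = 1 / 23713 ≈ 4.217e-05 failures/hour
FIT = 1e9 / 23713 ≈ 42171 failures per 1e9 hours (nearest whole number)

λ = 4.217e-05 /h, FIT = 42171


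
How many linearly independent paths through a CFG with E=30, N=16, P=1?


Formula: V(G) = E - N + 2P
V(G) = 30 - 16 + 2*1
V(G) = 14 + 2
V(G) = 16

16


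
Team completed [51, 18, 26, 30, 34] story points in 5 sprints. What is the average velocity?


Formula: Avg velocity = Total points / Number of sprints
Points: [51, 18, 26, 30, 34]
Sum = 51 + 18 + 26 + 30 + 34 = 159
Avg velocity = 159 / 5 = 31.8 points/sprint

31.8 points/sprint


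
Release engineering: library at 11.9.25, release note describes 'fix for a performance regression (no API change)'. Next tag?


Current: 11.9.25
Change category: 'fix for a performance regression (no API change)' → patch bump
SemVer rule: patch bump → increment PATCH (MAJOR and MINOR unchanged)
New: 11.9.26

11.9.26


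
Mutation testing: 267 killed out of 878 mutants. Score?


Mutation score = killed / total * 100
Mutation score = 267 / 878 * 100
Mutation score = 30.41%

30.41%


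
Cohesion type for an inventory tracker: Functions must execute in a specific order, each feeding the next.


Reasoning: Output of one is input to next
Type: Sequential cohesion

Sequential cohesion


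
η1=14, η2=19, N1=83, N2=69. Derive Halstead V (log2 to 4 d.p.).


Formula: V = N * log2(η), where N = N1 + N2 and η = η1 + η2
η = 14 + 19 = 33
N = 83 + 69 = 152
log2(33) ≈ 5.0444
V = 152 * 5.0444 = 766.75

766.75


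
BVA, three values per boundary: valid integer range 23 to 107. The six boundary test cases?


Range: [23, 107]
Boundaries: just below min, min, min+1, max-1, max, just above max
Values: [22, 23, 24, 106, 107, 108]

[22, 23, 24, 106, 107, 108]


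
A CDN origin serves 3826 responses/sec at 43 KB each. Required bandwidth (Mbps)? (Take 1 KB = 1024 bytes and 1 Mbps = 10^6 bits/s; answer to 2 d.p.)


Formula: Mbps = payload_bytes * RPS * 8 / 1e6
Payload per request = 43 KB = 43 * 1024 = 44032 bytes
Total bytes/sec = 44032 * 3826 = 168466432
Total bits/sec = 168466432 * 8 = 1347731456
Mbps = 1347731456 / 1e6 = 1347.73

1347.73 Mbps


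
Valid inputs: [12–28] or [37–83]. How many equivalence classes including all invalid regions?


Valid ranges: [12,28] and [37,83]
Class 1: x < 12 — invalid
Class 2: 12 ≤ x ≤ 28 — valid
Class 3: 28 < x < 37 — invalid (gap between ranges)
Class 4: 37 ≤ x ≤ 83 — valid
Class 5: x > 83 — invalid
Total equivalence classes: 5

5 equivalence classes


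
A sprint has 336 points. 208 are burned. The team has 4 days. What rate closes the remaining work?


Formula: Required rate = Remaining points / Days left
Remaining = 336 - 208 = 128 points
Required rate = 128 / 4 = 32.0 points/day

32.0 points/day


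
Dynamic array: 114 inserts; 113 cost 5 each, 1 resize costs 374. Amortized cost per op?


Formula: Amortized cost = Total cost / Operations
Total cost = (113 * 5) + (1 * 374)
Total cost = 565 + 374 = 939
Amortized = 939 / 114 = 8.2368

8.2368


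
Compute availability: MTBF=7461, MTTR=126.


Availability = MTBF / (MTBF + MTTR)
Availability = 7461 / (7461 + 126)
Availability = 7461 / 7587
Availability = 98.3393%

98.3393%


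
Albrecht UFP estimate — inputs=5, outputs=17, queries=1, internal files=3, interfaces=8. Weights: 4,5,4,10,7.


UFP = EI*4 + EO*5 + EQ*4 + ILF*10 + EIF*7
UFP = 5*4 + 17*5 + 1*4 + 3*10 + 8*7
UFP = 20 + 85 + 4 + 30 + 56
UFP = 195

195


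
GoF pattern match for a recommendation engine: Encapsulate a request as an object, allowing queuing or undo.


This matches the Command pattern

Command


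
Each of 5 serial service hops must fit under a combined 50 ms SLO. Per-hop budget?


Formula: per_stage = total_budget / stages
per_stage = 50 / 5
per_stage = 10.0 ms

10.0 ms


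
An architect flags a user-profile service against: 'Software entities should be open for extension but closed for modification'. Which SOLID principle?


This describes the Open/Closed Principle (OCP)

Open/Closed Principle (OCP)


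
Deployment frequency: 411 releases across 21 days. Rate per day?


Formula: deployments per day = releases / days
= 411 / 21
= 19.571 deploys/day
(equivalently, 137.0 deploys/week)

19.571 deploys/day


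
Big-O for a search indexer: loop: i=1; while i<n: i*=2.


Reasoning: i doubles each step so iterations are log2(n)
Complexity: O(log n)

O(log n)


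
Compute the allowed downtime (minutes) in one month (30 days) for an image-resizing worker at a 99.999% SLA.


Formula: allowed downtime = period * (100 - SLA) / 100
Period (month (30 days)) = 43200 minutes
Unavailability fraction = (100 - 99.999) / 100
Allowed downtime = 43200 * (100 - 99.999) / 100
Allowed downtime = 0.432 minutes

0.432 minutes


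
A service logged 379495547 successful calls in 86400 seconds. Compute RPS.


Formula: throughput = requests / seconds
throughput = 379495547 / 86400
throughput = 4392.31 requests/second

4392.31 requests/second


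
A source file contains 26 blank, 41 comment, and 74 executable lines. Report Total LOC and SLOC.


Total LOC = blank + comment + code
Total LOC = 26 + 41 + 74 = 141
SLOC (source only) = code = 74

Total LOC: 141, SLOC: 74


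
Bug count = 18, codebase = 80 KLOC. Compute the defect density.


Defect density = defects / KLOC
Defect density = 18 / 80
Defect density = 0.225 defects/KLOC

0.225 defects/KLOC


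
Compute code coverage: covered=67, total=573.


Coverage = covered / total * 100
Coverage = 67 / 573 * 100
Coverage = 11.69%

11.69%


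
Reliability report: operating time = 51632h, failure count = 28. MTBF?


Formula: MTBF = Total operating time / Number of failures
MTBF = 51632 / 28
MTBF = 1844.0 hours

1844.0 hours


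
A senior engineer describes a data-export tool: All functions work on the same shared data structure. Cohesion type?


Reasoning: Functions share data
Type: Communicational cohesion

Communicational cohesion


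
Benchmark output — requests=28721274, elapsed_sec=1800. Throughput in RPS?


Formula: throughput = requests / seconds
throughput = 28721274 / 1800
throughput = 15956.26 requests/second

15956.26 requests/second


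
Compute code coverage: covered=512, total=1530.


Coverage = covered / total * 100
Coverage = 512 / 1530 * 100
Coverage = 33.46%

33.46%


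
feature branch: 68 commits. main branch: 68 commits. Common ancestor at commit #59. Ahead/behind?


Common ancestor: commit #59
feature commits after divergence: 68 - 59 = 9
main commits after divergence: 68 - 59 = 9
feature is 9 commits ahead of main
main is 9 commits ahead of feature

feature ahead: 9, main ahead: 9


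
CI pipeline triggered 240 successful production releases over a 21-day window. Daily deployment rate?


Formula: deployments per day = releases / days
= 240 / 21
= 11.429 deploys/day
(equivalently, 80.0 deploys/week)

11.429 deploys/day


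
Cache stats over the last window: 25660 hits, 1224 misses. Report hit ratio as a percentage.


Formula: hit rate = hits / (hits + misses) * 100
hit rate = 25660 / (25660 + 1224) * 100
hit rate = 25660 / 26884 * 100
hit rate = 95.45%

95.45%


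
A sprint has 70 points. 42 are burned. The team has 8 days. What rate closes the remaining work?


Formula: Required rate = Remaining points / Days left
Remaining = 70 - 42 = 28 points
Required rate = 28 / 8 = 3.5 points/day

3.5 points/day


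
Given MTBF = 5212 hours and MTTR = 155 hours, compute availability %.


Availability = MTBF / (MTBF + MTTR)
Availability = 5212 / (5212 + 155)
Availability = 5212 / 5367
Availability = 97.112%

97.112%


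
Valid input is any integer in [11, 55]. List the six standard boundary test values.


Range: [11, 55]
Boundaries: just below min, min, min+1, max-1, max, just above max
Values: [10, 11, 12, 54, 55, 56]

[10, 11, 12, 54, 55, 56]


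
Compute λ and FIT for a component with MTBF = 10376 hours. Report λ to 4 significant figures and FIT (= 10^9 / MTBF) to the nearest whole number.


Formula: λ = 1 / MTBF; FIT = λ × 1e9 = 1e9 / MTBF
λ = 1 / 10376 ≈ 9.638e-05 failures/hour
FIT = 1e9 / 10376 ≈ 96376 failures per 1e9 hours (nearest whole number)

λ = 9.638e-05 /h, FIT = 96376


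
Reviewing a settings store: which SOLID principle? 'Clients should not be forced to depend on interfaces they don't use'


This describes the Interface Segregation Principle (ISP)

Interface Segregation Principle (ISP)


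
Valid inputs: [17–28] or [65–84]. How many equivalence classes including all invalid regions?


Valid ranges: [17,28] and [65,84]
Class 1: x < 17 — invalid
Class 2: 17 ≤ x ≤ 28 — valid
Class 3: 28 < x < 65 — invalid (gap between ranges)
Class 4: 65 ≤ x ≤ 84 — valid
Class 5: x > 84 — invalid
Total equivalence classes: 5

5 equivalence classes


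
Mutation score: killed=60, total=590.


Mutation score = killed / total * 100
Mutation score = 60 / 590 * 100
Mutation score = 10.17%

10.17%


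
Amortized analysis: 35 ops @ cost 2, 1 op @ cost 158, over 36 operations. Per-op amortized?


Formula: Amortized cost = Total cost / Operations
Total cost = (35 * 2) + (1 * 158)
Total cost = 70 + 158 = 228
Amortized = 228 / 36 = 6.3333

6.3333


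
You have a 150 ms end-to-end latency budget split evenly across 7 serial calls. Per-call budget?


Formula: per_stage = total_budget / stages
per_stage = 150 / 7
per_stage = 21.43 ms

21.43 ms


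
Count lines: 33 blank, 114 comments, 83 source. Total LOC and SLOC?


Total LOC = blank + comment + code
Total LOC = 33 + 114 + 83 = 230
SLOC (source only) = code = 83

Total LOC: 230, SLOC: 83


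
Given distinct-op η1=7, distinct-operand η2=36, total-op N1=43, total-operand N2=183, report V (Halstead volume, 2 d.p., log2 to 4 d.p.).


Formula: V = N * log2(η), where N = N1 + N2 and η = η1 + η2
η = 7 + 36 = 43
N = 43 + 183 = 226
log2(43) ≈ 5.4263
V = 226 * 5.4263 = 1226.34

1226.34


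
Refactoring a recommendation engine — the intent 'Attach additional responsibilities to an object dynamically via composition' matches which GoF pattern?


This matches the Decorator pattern

Decorator


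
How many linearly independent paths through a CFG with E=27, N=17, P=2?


Formula: V(G) = E - N + 2P
V(G) = 27 - 17 + 2*2
V(G) = 10 + 4
V(G) = 14

14


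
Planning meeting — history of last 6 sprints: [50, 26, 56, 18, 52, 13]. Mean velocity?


Formula: Avg velocity = Total points / Number of sprints
Points: [50, 26, 56, 18, 52, 13]
Sum = 50 + 26 + 56 + 18 + 52 + 13 = 215
Avg velocity = 215 / 6 = 35.83 points/sprint

35.83 points/sprint


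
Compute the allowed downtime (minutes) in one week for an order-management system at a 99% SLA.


Formula: allowed downtime = period * (100 - SLA) / 100
Period (week) = 10080 minutes
Unavailability fraction = (100 - 99.0) / 100
Allowed downtime = 10080 * (100 - 99.0) / 100
Allowed downtime = 100.8 minutes

100.8 minutes
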